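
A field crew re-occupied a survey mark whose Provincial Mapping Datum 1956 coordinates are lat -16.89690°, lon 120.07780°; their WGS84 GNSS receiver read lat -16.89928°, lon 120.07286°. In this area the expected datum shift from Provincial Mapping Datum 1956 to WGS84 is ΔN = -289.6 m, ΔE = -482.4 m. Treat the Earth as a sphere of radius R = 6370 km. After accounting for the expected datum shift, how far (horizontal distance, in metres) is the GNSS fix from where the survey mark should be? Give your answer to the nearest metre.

Observed coordinate differences: Δφ = -0.00238°, Δλ = -0.00494°.
Converting to metres (1° lat = 111177 m, cos φ = 0.956829): observed ΔN = -264.6 m, observed ΔE = -525.5 m.
Subtracting the expected shift leaves a residual of -264.6 − (-289.6) = 25.0 m north and -525.5 − (-482.4) = -43.1 m east.
Residual distance = √(25.0² + (-43.1)²) = 49.8 m.

50 m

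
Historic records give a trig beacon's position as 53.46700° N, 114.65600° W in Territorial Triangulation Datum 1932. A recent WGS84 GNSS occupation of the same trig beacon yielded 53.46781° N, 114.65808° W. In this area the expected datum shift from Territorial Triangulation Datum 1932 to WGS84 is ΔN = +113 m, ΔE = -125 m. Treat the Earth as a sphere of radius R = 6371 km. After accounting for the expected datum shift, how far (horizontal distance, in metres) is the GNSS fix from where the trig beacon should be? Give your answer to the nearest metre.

26 m

Observed coordinate differences: Δφ = +0.00081°, Δλ = -0.00208°.
Converting to metres (1° lat = 111195 m, cos φ = 0.595286): observed ΔN = 90.1 m, observed ΔE = -137.7 m.
Subtracting the expected shift leaves a residual of 90.1 − (113) = -22.9 m north and -137.7 − (-125) = -12.7 m east.
Residual distance = √((-22.9)² + (-12.7)²) = 26.2 m.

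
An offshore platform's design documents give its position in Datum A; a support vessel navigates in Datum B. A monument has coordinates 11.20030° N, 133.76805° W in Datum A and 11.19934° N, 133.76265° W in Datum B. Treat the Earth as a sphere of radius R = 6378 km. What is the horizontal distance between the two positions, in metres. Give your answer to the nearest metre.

599 m

Δφ = 11.19934° − 11.20030° = -0.00096°; Δλ = -133.76265° − -133.76805° = +0.00540°.
1° along a meridian = πR/180 = 111317 m.
ΔN = Δφ × 111317 = -106.9 m; ΔE = Δλ × 111317 × cos(11.20030°) = +0.00540 × 111317 × 0.980954 = 589.7 m.
Distance = √(ΔE² + ΔN²) = √(589.7² + (-106.9)²) = 599.3 m.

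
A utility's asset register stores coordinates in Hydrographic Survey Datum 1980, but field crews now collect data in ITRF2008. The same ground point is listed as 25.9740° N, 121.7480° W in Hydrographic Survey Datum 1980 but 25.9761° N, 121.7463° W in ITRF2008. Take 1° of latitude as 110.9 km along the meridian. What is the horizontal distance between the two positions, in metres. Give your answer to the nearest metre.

Δφ = 25.9761° − 25.9740° = +0.0021°; Δλ = -121.7463° − -121.7480° = +0.0017°.
ΔN = Δφ × 110900 = 232.9 m; ΔE = Δλ × 110900 × cos(25.9740°) = +0.0017 × 110900 × 0.898993 = 169.5 m.
Distance = √(ΔE² + ΔN²) = √(169.5² + 232.9²) = 288.0 m.

288 m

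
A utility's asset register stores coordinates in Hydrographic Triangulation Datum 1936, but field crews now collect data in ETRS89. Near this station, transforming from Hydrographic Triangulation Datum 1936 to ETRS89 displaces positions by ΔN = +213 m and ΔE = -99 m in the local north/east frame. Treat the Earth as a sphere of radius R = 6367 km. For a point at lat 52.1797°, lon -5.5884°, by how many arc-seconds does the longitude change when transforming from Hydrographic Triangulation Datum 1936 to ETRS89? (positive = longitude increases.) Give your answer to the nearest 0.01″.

At latitude 52.1797°, cos φ = 0.613187.
One radian of longitude at latitude φ spans R cos φ, so Δλ = ΔE / (R cos φ) = -99.0 / (6367000 × 0.613187) = -2.5358e-05 rad = -5.230″.

Δλ = -5.23″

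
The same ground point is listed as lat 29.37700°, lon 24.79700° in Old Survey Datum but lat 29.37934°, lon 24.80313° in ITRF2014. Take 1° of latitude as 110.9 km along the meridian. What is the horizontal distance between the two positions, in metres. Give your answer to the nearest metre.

Δφ = 29.37934° − 29.37700° = +0.00234°; Δλ = 24.80313° − 24.79700° = +0.00613°.
ΔN = Δφ × 110900 = 259.5 m; ΔE = Δλ × 110900 × cos(29.37700°) = +0.00613 × 110900 × 0.871411 = 592.4 m.
Distance = √(ΔE² + ΔN²) = √(592.4² + 259.5²) = 646.7 m.

647 m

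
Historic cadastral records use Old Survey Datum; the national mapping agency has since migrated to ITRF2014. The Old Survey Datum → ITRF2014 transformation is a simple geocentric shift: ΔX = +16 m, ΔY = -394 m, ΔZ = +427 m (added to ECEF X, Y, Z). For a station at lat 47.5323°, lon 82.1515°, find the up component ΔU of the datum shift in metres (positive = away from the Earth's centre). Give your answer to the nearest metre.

At φ = 47.5323°, λ = 82.1515°: sin φ = 0.737658, cos φ = 0.675174, sin λ = 0.990633, cos λ = 0.136554.
ΔU = cos φ cos λ·ΔX + cos φ sin λ·ΔY + sin φ·ΔZ = (0.675174)(0.136554)(16) + (0.675174)(0.990633)(-394) + (0.737658)(427) = 52.93 m.

ΔU = 53 m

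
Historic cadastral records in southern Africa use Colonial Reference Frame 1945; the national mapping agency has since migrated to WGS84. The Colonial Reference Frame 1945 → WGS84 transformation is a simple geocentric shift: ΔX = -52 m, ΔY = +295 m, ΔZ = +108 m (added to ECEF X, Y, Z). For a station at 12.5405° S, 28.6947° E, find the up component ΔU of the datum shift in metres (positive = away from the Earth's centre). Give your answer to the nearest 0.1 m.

ΔU = 70.3 m

The local up (radial) axis is (cos φ cos λ, cos φ sin λ, sin φ), giving ΔU = -44.526 + 138.263 − 23.450 = 70.29 m.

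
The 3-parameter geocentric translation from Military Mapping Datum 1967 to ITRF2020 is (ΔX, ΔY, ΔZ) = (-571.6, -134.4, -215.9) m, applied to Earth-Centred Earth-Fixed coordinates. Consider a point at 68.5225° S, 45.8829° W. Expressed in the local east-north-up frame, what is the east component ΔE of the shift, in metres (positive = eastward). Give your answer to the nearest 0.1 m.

The local east axis at (φ, λ) is (−sin λ, cos λ, 0), so ΔE = −sin(-45.8829°)·(-571.6) + cos(-45.8829°)·(-134.4) = -503.92 m.

ΔE = -503.9 m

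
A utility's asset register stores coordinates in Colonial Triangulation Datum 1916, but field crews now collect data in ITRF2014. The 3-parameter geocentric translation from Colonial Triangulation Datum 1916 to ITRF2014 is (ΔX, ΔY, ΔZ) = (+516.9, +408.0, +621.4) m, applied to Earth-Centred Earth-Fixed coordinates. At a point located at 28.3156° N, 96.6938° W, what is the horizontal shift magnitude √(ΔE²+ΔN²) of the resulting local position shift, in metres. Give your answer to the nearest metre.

The local east axis at (φ, λ) is (−sin λ, cos λ, 0), so ΔE = −sin(-96.6938°)·516.9 + cos(-96.6938°)·408.0 = 465.82 m.
The local north axis is (−sin φ cos λ, −sin φ sin λ, cos φ), giving ΔN = 28.579 + 192.207 + 547.048 = 767.83 m.
Horizontal magnitude = √(ΔE² + ΔN²) = √(465.82² + 767.83²) = 898.08 m.

898 m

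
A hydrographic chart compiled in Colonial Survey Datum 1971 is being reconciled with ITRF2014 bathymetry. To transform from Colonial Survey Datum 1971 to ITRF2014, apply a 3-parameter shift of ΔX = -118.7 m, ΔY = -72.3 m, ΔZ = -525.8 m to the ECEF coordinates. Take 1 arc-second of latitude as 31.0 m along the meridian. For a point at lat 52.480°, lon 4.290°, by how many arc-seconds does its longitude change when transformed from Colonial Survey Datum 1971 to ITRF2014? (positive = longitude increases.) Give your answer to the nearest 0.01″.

Δλ = -3.35″

sin φ = 0.793141, cos φ = 0.609038, sin λ = 0.074805, cos λ = 0.997198.
East component: ΔE = −sin λ·ΔX + cos λ·ΔY = −(0.074805)(-118.7) + (0.997198)(-72.3) = -63.22 m.
1° of latitude spans 3600 × 31.00 = 111600 m; at latitude φ, 1° of longitude spans that × cos φ = 67968.7 m, so Δλ = -63.22 / 67968.7 × 3600 = -3.348″.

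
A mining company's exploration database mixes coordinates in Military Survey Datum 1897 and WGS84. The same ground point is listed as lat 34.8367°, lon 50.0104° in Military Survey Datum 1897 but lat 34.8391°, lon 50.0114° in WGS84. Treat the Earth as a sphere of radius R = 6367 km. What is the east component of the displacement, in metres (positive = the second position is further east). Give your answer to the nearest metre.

Δφ = 34.8391° − 34.8367° = +0.0024°; Δλ = 50.0114° − 50.0104° = +0.0010°.
1° along a meridian = πR/180 = 111125 m.
ΔN = Δφ × 111125 = 266.7 m; ΔE = Δλ × 111125 × cos(34.8367°) = +0.0010 × 111125 × 0.820783 = 91.2 m.

ΔE = 91 m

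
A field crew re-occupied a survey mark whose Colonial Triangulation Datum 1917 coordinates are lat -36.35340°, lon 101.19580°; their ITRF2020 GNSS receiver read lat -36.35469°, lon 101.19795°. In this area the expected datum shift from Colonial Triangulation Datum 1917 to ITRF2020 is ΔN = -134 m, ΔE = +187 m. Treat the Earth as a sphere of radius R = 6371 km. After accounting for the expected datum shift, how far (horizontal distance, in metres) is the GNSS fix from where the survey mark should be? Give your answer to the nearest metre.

Observed coordinate differences: Δφ = -0.00129°, Δλ = +0.00215°.
Converting to metres (1° lat = 111195 m, cos φ = 0.805376): observed ΔN = -143.4 m, observed ΔE = 192.5 m.
Subtracting the expected shift leaves a residual of -143.4 − (-134) = -9.4 m north and 192.5 − (187) = 5.5 m east.
Residual distance = √((-9.4)² + 5.5²) = 10.9 m.

11 m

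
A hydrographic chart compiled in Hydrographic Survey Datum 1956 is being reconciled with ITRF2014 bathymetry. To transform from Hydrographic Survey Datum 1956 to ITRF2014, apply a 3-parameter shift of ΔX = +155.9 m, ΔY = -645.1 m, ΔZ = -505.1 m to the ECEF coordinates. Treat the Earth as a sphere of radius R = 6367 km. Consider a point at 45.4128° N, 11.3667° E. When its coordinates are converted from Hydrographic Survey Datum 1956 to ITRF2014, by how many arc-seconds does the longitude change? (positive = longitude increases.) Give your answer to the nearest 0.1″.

sin φ = 0.712183, cos φ = 0.701994, sin λ = 0.197088, cos λ = 0.980386.
East component: ΔE = −sin λ·ΔX + cos λ·ΔY = −(0.197088)(155.9) + (0.980386)(-645.1) = -663.17 m.
1° of latitude spans πR/180 = 111125 m; at latitude φ, 1° of longitude spans that × cos φ = 78009.2 m, so Δλ = -663.17 / 78009.2 × 3600 = -30.604″.

Δλ = -30.6″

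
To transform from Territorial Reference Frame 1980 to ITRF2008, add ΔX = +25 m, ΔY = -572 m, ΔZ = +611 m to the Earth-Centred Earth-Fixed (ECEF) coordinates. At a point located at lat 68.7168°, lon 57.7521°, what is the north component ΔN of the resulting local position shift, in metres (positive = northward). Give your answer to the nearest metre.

At φ = 68.7168°, λ = 57.7521°: sin φ = 0.931798, cos φ = 0.362978, sin λ = 0.845747, cos λ = 0.533584.
ΔN = −sin φ cos λ·ΔX − sin φ sin λ·ΔY + cos φ·ΔZ = −(0.931798)(0.533584)(25) − (0.931798)(0.845747)(-572) + (0.362978)(611) = 660.12 m.

ΔN = 660 m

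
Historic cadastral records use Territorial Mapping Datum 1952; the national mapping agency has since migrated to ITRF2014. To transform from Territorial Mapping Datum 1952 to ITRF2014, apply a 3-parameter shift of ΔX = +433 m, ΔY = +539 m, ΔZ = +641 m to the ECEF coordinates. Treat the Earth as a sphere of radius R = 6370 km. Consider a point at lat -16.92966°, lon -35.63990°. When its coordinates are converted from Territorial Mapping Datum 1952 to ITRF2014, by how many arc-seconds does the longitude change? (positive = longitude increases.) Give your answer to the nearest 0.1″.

sin φ = -0.291197, cos φ = 0.956663, sin λ = -0.582689, cos λ = 0.812695.
East component: ΔE = −sin λ·ΔX + cos λ·ΔY = −(-0.582689)(433) + (0.812695)(539) = 690.35 m.
1° of latitude spans πR/180 = 111177 m; at latitude φ, 1° of longitude spans that × cos φ = 106359.4 m, so Δλ = 690.35 / 106359.4 × 3600 = 23.367″.

Δλ = 23.4″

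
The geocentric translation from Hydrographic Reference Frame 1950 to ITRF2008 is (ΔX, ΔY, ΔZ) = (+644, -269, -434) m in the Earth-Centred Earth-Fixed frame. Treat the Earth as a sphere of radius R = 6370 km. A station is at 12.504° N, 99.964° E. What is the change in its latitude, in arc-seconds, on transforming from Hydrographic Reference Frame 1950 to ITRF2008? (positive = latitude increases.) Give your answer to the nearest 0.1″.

Δφ = -11.1″

sin φ = 0.216508, cos φ = 0.976281, sin λ = 0.984917, cos λ = -0.173029.
North component: ΔN = −sin φ cos λ·ΔX − sin φ sin λ·ΔY + cos φ·ΔZ = −(0.216508)(-0.173029)(644) − (0.216508)(0.984917)(-269) + (0.976281)(-434) = -342.22 m.
1° of latitude spans πR/180 = 111177 m, so Δφ = -342.22 / 111177 × 3600 = -11.081″.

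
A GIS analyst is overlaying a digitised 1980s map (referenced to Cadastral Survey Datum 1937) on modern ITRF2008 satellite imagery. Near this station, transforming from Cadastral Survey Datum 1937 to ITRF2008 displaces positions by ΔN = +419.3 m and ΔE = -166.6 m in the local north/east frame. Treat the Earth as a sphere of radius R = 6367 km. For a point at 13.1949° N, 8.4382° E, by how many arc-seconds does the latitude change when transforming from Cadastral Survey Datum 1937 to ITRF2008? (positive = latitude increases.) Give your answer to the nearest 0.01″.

On a sphere of radius R, 1 rad of latitude = R, so Δφ = ΔN / R = 419.3 / 6367000 = 6.5855e-05 rad = 13.584″.

Δφ = 13.58″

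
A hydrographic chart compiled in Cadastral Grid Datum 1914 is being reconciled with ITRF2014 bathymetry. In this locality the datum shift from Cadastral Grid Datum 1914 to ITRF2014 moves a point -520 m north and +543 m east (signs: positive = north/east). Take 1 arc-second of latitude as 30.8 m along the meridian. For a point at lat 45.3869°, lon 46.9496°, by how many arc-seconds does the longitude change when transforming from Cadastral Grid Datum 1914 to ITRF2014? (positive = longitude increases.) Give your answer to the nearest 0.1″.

Δλ = 25.1″

At latitude 45.3869°, cos φ = 0.702316.
1″ of longitude at this latitude = 30.80 × cos φ = 21.6313 m, so Δλ = 543.0 / 21.6313 = 25.102″.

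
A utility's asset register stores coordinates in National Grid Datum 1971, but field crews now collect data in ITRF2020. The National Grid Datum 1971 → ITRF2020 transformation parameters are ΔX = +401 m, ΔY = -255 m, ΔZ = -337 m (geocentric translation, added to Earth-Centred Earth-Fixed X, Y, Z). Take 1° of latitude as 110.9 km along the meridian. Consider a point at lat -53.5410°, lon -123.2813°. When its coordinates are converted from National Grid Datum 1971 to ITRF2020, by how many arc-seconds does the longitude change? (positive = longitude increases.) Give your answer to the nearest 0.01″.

sin φ = -0.804282, cos φ = 0.594247, sin λ = -0.835987, cos λ = -0.548750.
East component: ΔE = −sin λ·ΔX + cos λ·ΔY = −(-0.835987)(401) + (-0.548750)(-255) = 475.16 m.
1° of latitude spans 110900 m; at latitude φ, 1° of longitude spans that × cos φ = 65902.0 m, so Δλ = 475.16 / 65902.0 × 3600 = 25.956″.

Δλ = 25.96″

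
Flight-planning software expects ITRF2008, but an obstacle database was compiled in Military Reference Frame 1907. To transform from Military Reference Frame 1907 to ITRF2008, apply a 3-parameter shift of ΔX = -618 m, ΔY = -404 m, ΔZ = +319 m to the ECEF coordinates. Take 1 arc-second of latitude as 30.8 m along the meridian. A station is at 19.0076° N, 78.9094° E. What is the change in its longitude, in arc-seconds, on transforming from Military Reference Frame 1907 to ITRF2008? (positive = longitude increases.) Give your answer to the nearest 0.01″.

Δλ = 18.16″

sin φ = 0.325694, cos φ = 0.945475, sin λ = 0.981324, cos λ = 0.192361.
East component: ΔE = −sin λ·ΔX + cos λ·ΔY = −(0.981324)(-618) + (0.192361)(-404) = 528.74 m.
1° of latitude spans 3600 × 30.80 = 110880 m; at latitude φ, 1° of longitude spans that × cos φ = 104834.3 m, so Δλ = 528.74 / 104834.3 × 3600 = 18.157″.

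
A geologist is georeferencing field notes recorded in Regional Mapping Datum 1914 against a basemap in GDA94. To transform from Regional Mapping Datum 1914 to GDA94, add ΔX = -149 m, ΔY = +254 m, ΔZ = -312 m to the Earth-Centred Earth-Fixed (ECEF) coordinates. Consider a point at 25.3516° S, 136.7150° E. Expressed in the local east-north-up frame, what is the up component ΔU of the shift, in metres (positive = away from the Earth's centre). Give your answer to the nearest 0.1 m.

ΔU = 389.0 m

At φ = -25.3516°, λ = 136.7150°: sin φ = -0.428172, cos φ = 0.903697, sin λ = 0.685628, cos λ = -0.727952.
ΔU = cos φ cos λ·ΔX + cos φ sin λ·ΔY + sin φ·ΔZ = (0.903697)(-0.727952)(-149) + (0.903697)(0.685628)(254) + (-0.428172)(-312) = 388.99 m.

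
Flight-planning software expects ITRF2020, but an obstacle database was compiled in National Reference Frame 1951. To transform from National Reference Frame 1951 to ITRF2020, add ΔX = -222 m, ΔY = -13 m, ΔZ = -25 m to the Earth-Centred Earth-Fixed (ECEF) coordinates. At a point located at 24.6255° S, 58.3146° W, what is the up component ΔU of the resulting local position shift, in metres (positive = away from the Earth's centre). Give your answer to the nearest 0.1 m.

At φ = -24.6255°, λ = -58.3146°: sin φ = -0.416685, cos φ = 0.909051, sin λ = -0.850945, cos λ = 0.525255.
ΔU = cos φ cos λ·ΔX + cos φ sin λ·ΔY + sin φ·ΔZ = (0.909051)(0.525255)(-222) + (0.909051)(-0.850945)(-13) + (-0.416685)(-25) = -85.53 m.

ΔU = -85.5 m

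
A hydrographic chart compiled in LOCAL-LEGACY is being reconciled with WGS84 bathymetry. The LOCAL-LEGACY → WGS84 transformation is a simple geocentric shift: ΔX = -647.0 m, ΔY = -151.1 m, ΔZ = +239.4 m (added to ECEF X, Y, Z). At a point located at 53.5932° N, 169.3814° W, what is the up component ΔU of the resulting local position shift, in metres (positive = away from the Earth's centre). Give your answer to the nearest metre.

At φ = 53.5932°, λ = -169.3814°: sin φ = 0.804823, cos φ = 0.593514, sin λ = -0.184270, cos λ = -0.982876.
ΔU = cos φ cos λ·ΔX + cos φ sin λ·ΔY + sin φ·ΔZ = (0.593514)(-0.982876)(-647.0) + (0.593514)(-0.184270)(-151.1) + (0.804823)(239.4) = 586.63 m.

ΔU = 587 m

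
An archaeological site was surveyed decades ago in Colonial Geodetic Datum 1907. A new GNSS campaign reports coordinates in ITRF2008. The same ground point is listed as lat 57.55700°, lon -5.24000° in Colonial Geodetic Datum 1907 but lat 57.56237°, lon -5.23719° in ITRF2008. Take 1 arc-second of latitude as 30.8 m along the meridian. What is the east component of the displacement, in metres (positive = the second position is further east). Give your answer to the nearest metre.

Δφ = 57.56237° − 57.55700° = +0.00537°; Δλ = -5.23719° − -5.24000° = +0.00281°.
1° of latitude = 3600 × 30.80 = 110880 m.
ΔN = Δφ × 110880 = 595.4 m; ΔE = Δλ × 110880 × cos(57.55700°) = +0.00281 × 110880 × 0.536460 = 167.1 m.

ΔE = 167 m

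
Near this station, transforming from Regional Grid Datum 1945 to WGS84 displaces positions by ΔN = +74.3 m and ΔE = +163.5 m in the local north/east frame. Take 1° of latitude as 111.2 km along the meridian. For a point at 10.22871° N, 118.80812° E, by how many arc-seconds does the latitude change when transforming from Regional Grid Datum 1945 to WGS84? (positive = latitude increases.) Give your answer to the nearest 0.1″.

Δφ = 2.4″

1° of latitude = 111.2 km, so Δφ = 74.3 / 111200 = 0.0006682° = 2.405″.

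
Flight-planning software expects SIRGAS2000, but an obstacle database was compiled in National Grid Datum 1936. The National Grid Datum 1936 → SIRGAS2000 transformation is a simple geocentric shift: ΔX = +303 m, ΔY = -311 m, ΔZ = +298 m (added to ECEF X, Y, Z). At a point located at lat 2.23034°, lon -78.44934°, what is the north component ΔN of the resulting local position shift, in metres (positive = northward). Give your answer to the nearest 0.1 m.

At φ = 2.23034°, λ = -78.44934°: sin φ = 0.038917, cos φ = 0.999242, sin λ = -0.979748, cos λ = 0.200234.
ΔN = −sin φ cos λ·ΔX − sin φ sin λ·ΔY + cos φ·ΔZ = −(0.038917)(0.200234)(303) − (0.038917)(-0.979748)(-311) + (0.999242)(298) = 283.56 m.

ΔN = 283.6 m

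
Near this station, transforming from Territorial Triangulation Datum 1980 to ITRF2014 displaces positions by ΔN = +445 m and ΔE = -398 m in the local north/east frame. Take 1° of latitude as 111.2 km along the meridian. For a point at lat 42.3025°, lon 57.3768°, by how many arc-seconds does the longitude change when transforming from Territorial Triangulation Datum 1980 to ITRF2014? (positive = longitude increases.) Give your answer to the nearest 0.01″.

At latitude 42.3025°, cos φ = 0.739602.
1° of longitude at this latitude = 111.2 × cos φ = 82.24 km, so Δλ = -398.0 / 82243.7 = -0.0048393° = -17.421″.

Δλ = -17.42″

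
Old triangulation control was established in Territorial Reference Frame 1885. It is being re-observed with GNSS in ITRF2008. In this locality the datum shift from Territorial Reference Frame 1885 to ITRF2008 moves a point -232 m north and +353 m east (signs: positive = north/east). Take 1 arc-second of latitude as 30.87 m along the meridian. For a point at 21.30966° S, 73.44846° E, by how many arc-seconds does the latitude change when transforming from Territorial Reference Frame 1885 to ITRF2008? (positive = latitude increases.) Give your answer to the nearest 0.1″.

Δφ = -7.5″

1″ of latitude = 30.87 m, so Δφ = -232.0 / 30.87 = -7.515″.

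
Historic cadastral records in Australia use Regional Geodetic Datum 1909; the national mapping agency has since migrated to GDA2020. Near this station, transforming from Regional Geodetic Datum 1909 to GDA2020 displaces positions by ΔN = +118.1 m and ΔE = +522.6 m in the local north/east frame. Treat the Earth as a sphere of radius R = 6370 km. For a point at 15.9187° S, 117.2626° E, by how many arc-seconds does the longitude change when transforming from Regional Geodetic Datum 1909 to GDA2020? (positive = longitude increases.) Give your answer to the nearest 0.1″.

Δλ = 17.6″

At latitude -15.9187°, cos φ = 0.961652.
One radian of longitude at latitude φ spans R cos φ, so Δλ = ΔE / (R cos φ) = 522.6 / (6370000 × 0.961652) = 8.5312e-05 rad = 17.597″.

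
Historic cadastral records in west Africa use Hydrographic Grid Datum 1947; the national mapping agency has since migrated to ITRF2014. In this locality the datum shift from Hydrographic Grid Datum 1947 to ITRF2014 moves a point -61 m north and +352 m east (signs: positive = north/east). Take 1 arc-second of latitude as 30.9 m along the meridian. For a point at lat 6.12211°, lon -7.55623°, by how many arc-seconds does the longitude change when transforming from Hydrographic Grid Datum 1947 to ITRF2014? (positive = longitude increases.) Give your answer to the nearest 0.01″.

Δλ = 11.46″

At latitude 6.12211°, cos φ = 0.994297.
1″ of longitude at this latitude = 30.90 × cos φ = 30.7238 m, so Δλ = 352.0 / 30.7238 = 11.457″.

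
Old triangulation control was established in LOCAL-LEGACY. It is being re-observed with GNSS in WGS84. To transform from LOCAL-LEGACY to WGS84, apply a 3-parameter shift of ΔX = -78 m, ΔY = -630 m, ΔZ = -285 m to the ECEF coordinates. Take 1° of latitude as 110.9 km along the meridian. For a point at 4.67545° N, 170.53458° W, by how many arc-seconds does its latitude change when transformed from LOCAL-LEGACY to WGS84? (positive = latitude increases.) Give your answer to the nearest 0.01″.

sin φ = 0.081511, cos φ = 0.996672, sin λ = -0.164452, cos λ = -0.986385.
North component: ΔN = −sin φ cos λ·ΔX − sin φ sin λ·ΔY + cos φ·ΔZ = −(0.081511)(-0.986385)(-78) − (0.081511)(-0.164452)(-630) + (0.996672)(-285) = -298.77 m.
1° of latitude spans 110900 m, so Δφ = -298.77 / 110900 × 3600 = -9.699″.

Δφ = -9.70″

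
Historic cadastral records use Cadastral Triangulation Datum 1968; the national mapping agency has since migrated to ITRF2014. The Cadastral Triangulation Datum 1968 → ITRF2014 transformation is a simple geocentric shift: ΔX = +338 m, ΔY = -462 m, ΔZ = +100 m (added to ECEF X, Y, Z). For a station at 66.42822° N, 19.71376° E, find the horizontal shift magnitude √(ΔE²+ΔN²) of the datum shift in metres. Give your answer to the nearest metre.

560 m

The local east axis at (φ, λ) is (−sin λ, cos λ, 0), so ΔE = −sin(19.71376°)·338 + cos(19.71376°)·(-462) = -548.94 m.
The local north axis is (−sin φ cos λ, −sin φ sin λ, cos φ), giving ΔN = -291.640 + 142.839 + 39.990 = -108.81 m.
Horizontal magnitude = √(ΔE² + ΔN²) = √((-548.94)² + (-108.81)²) = 559.62 m.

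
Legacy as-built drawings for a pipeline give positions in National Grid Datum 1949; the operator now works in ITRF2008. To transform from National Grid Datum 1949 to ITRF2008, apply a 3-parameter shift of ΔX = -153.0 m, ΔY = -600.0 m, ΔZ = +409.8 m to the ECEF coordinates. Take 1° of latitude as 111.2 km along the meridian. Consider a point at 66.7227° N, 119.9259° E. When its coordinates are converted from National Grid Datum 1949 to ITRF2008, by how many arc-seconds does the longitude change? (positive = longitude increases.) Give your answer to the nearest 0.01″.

sin φ = 0.918603, cos φ = 0.395182, sin λ = 0.866671, cos λ = -0.498880.
East component: ΔE = −sin λ·ΔX + cos λ·ΔY = −(0.866671)(-153.0) + (-0.498880)(-600.0) = 431.93 m.
1° of latitude spans 111200 m; at latitude φ, 1° of longitude spans that × cos φ = 43944.2 m, so Δλ = 431.93 / 43944.2 × 3600 = 35.384″.

Δλ = 35.38″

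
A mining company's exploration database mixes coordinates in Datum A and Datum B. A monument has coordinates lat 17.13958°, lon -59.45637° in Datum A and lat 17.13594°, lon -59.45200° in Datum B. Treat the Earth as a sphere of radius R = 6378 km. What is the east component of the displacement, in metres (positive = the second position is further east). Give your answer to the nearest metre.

Δφ = 17.13594° − 17.13958° = -0.00364°; Δλ = -59.45200° − -59.45637° = +0.00437°.
1° along a meridian = πR/180 = 111317 m.
ΔN = Δφ × 111317 = -405.2 m; ΔE = Δλ × 111317 × cos(17.13958°) = +0.00437 × 111317 × 0.955590 = 464.9 m.

ΔE = 465 m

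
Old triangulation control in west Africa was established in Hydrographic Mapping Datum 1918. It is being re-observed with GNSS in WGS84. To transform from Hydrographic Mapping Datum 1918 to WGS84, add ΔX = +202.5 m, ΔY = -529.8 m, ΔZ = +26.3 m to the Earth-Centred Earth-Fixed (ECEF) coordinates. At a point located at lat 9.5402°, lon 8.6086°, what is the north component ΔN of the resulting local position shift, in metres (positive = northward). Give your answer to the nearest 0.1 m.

ΔN = 5.9 m

At φ = 9.5402°, λ = 8.6086°: sin φ = 0.165740, cos φ = 0.986170, sin λ = 0.149684, cos λ = 0.988734.
ΔN = −sin φ cos λ·ΔX − sin φ sin λ·ΔY + cos φ·ΔZ = −(0.165740)(0.988734)(202.5) − (0.165740)(0.149684)(-529.8) + (0.986170)(26.3) = 5.90 m.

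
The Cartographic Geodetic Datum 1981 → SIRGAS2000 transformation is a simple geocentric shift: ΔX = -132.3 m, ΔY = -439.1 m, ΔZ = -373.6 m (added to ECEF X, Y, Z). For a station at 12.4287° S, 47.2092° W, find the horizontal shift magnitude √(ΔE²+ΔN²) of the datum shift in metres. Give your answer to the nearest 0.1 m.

505.4 m

The local east axis at (φ, λ) is (−sin λ, cos λ, 0), so ΔE = −sin(-47.2092°)·(-132.3) + cos(-47.2092°)·(-439.1) = -395.38 m.
The local north axis is (−sin φ cos λ, −sin φ sin λ, cos φ), giving ΔN = -19.343 + 69.352 − 364.845 = -314.84 m.
Horizontal magnitude = √(ΔE² + ΔN²) = √((-395.38)² + (-314.84)²) = 505.42 m.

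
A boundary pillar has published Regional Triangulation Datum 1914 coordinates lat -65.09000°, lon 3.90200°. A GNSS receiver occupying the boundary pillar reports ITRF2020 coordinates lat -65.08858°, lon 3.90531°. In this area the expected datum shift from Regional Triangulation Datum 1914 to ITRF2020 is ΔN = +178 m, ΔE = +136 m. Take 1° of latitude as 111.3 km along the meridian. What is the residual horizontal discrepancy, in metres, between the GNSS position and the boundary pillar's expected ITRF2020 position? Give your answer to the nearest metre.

Observed coordinate differences: Δφ = +0.00142°, Δλ = +0.00331°.
Converting to metres (1° lat = 111300 m, cos φ = 0.421194): observed ΔN = 158.0 m, observed ΔE = 155.2 m.
Subtracting the expected shift leaves a residual of 158.0 − (178) = -20.0 m north and 155.2 − (136) = 19.2 m east.
Residual distance = √((-20.0)² + 19.2²) = 27.7 m.

28 m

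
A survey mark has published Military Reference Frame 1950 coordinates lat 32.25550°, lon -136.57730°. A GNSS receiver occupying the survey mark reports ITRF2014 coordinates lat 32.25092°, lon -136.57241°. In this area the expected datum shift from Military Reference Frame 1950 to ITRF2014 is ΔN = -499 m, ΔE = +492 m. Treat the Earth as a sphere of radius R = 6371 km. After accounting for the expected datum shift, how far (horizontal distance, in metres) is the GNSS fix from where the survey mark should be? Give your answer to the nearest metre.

34 m

Observed coordinate differences: Δφ = -0.00458°, Δλ = +0.00489°.
Converting to metres (1° lat = 111195 m, cos φ = 0.845677): observed ΔN = -509.3 m, observed ΔE = 459.8 m.
Subtracting the expected shift leaves a residual of -509.3 − (-499) = -10.3 m north and 459.8 − (492) = -32.2 m east.
Residual distance = √((-10.3)² + (-32.2)²) = 33.8 m.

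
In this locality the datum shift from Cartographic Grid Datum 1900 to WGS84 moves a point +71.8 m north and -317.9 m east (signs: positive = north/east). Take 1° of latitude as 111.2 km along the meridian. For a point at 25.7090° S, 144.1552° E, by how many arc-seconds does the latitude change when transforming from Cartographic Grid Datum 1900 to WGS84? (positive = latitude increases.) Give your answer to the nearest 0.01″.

Δφ = 2.32″

1° of latitude = 111.2 km, so Δφ = 71.8 / 111200 = 0.0006457° = 2.324″.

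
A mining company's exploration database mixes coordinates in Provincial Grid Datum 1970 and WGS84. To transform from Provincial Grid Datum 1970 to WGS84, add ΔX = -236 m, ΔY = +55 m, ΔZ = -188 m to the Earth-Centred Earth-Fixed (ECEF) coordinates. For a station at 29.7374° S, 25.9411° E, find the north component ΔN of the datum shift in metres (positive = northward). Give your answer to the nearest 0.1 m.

At φ = -29.7374°, λ = 25.9411°: sin φ = -0.496026, cos φ = 0.868308, sin λ = 0.437447, cos λ = 0.899244.
ΔN = −sin φ cos λ·ΔX − sin φ sin λ·ΔY + cos φ·ΔZ = −(-0.496026)(0.899244)(-236) − (-0.496026)(0.437447)(55) + (0.868308)(-188) = -256.58 m.

ΔN = -256.6 m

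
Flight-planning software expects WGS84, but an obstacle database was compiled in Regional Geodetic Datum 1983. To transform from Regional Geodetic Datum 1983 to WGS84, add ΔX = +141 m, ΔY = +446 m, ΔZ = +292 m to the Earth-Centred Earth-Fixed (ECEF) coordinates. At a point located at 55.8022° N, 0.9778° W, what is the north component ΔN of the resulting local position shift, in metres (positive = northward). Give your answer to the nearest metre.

ΔN = 54 m

The local north axis is (−sin φ cos λ, −sin φ sin λ, cos φ), giving ΔN = -116.604 + 6.295 + 164.119 = 53.81 m.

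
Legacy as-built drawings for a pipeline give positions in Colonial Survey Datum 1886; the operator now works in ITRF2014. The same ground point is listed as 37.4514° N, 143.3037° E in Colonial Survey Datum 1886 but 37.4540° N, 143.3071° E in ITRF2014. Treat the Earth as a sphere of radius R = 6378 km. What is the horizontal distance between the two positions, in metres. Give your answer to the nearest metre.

Δφ = 37.4540° − 37.4514° = +0.0026°; Δλ = 143.3071° − 143.3037° = +0.0034°.
1° along a meridian = πR/180 = 111317 m.
ΔN = Δφ × 111317 = 289.4 m; ΔE = Δλ × 111317 × cos(37.4514°) = +0.0034 × 111317 × 0.793869 = 300.5 m.
Distance = √(ΔE² + ΔN²) = √(300.5² + 289.4²) = 417.2 m.

417 m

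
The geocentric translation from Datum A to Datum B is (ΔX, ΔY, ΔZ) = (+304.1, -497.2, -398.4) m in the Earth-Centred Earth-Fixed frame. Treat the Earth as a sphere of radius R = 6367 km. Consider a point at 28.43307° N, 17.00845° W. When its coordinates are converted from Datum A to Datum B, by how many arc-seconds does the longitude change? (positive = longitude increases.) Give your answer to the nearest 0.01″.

sin φ = 0.476132, cos φ = 0.879374, sin λ = -0.292513, cos λ = 0.956262.
East component: ΔE = −sin λ·ΔX + cos λ·ΔY = −(-0.292513)(304.1) + (0.956262)(-497.2) = -386.50 m.
1° of latitude spans πR/180 = 111125 m; at latitude φ, 1° of longitude spans that × cos φ = 97720.5 m, so Δλ = -386.50 / 97720.5 × 3600 = -14.239″.

Δλ = -14.24″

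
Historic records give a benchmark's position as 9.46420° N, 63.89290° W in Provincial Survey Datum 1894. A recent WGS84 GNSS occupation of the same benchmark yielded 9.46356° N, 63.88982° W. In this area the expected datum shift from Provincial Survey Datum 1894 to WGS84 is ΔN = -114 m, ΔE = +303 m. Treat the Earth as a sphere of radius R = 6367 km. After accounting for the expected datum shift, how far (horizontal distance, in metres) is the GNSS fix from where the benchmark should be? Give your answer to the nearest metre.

55 m

Observed coordinate differences: Δφ = -0.00064°, Δλ = +0.00308°.
Converting to metres (1° lat = 111125 m, cos φ = 0.986389): observed ΔN = -71.1 m, observed ΔE = 337.6 m.
Subtracting the expected shift leaves a residual of -71.1 − (-114) = 42.9 m north and 337.6 − (303) = 34.6 m east.
Residual distance = √(42.9² + 34.6²) = 55.1 m.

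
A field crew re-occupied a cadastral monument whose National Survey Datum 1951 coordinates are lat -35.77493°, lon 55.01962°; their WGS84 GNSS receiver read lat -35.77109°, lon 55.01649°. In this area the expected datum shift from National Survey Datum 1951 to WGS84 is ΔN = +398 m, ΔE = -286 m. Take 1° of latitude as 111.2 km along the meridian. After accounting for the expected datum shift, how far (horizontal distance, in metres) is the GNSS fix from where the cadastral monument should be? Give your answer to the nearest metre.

29 m

Observed coordinate differences: Δφ = +0.00384°, Δλ = -0.00313°.
Converting to metres (1° lat = 111200 m, cos φ = 0.811320): observed ΔN = 427.0 m, observed ΔE = -282.4 m.
Subtracting the expected shift leaves a residual of 427.0 − (398) = 29.0 m north and -282.4 − (-286) = 3.6 m east.
Residual distance = √(29.0² + 3.6²) = 29.2 m.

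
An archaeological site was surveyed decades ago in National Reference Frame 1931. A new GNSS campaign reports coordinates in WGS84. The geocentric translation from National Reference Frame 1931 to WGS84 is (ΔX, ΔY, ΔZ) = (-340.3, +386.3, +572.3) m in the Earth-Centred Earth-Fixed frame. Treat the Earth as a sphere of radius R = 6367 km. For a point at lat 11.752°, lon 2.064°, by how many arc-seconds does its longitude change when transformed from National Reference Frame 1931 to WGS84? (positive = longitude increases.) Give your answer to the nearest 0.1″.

sin φ = 0.203676, cos φ = 0.979038, sin λ = 0.036016, cos λ = 0.999351.
East component: ΔE = −sin λ·ΔX + cos λ·ΔY = −(0.036016)(-340.3) + (0.999351)(386.3) = 398.31 m.
1° of latitude spans πR/180 = 111125 m; at latitude φ, 1° of longitude spans that × cos φ = 108795.7 m, so Δλ = 398.31 / 108795.7 × 3600 = 13.180″.

Δλ = 13.2″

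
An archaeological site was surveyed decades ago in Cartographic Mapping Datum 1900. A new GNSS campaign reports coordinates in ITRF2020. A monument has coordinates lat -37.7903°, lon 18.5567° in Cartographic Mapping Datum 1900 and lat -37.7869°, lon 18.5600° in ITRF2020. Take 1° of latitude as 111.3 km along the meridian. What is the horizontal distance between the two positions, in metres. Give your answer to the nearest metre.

477 m

Δφ = -37.7869° − -37.7903° = +0.0034°; Δλ = 18.5600° − 18.5567° = +0.0033°.
ΔN = Δφ × 111300 = 378.4 m; ΔE = Δλ × 111300 × cos(-37.7903°) = +0.0033 × 111300 × 0.790259 = 290.3 m.
Distance = √(ΔE² + ΔN²) = √(290.3² + 378.4²) = 476.9 m.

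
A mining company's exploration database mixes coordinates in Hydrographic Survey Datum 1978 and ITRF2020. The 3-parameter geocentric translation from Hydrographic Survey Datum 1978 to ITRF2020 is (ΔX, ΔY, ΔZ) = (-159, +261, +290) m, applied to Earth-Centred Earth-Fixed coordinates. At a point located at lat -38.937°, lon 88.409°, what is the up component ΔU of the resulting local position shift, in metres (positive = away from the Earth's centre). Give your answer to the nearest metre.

The local up (radial) axis is (cos φ cos λ, cos φ sin λ, sin φ), giving ΔU = -3.434 + 202.937 − 182.255 = 17.25 m.

ΔU = 17 m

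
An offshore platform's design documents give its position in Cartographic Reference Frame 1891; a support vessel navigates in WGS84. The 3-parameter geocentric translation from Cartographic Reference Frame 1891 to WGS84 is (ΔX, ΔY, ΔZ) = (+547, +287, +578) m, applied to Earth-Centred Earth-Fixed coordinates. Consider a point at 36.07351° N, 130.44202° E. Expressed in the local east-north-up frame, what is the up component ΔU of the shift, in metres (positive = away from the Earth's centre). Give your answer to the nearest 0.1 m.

At φ = 36.07351°, λ = 130.44202°: sin φ = 0.588823, cos φ = 0.808262, sin λ = 0.761063, cos λ = -0.648678.
ΔU = cos φ cos λ·ΔX + cos φ sin λ·ΔY + sin φ·ΔZ = (0.808262)(-0.648678)(547) + (0.808262)(0.761063)(287) + (0.588823)(578) = 230.09 m.

ΔU = 230.1 m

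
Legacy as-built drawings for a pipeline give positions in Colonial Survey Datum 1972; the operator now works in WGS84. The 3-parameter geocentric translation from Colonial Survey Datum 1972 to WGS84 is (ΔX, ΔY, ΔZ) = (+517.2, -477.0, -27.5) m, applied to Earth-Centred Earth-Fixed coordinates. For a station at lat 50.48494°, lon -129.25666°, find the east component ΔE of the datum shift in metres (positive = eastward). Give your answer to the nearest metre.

At φ = 50.48494°, λ = -129.25666°: sin φ = 0.771457, cos φ = 0.636281, sin λ = -0.774319, cos λ = -0.632795.
ΔE = −sin λ·ΔX + cos λ·ΔY = −(-0.774319)·(517.2) + (-0.632795)·(-477.0) = 702.32 m.

ΔE = 702 m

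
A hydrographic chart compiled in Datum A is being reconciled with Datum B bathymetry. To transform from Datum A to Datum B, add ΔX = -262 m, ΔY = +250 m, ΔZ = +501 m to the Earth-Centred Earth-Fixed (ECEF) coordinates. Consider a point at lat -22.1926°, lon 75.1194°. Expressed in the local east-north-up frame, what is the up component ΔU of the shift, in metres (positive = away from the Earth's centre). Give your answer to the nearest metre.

At φ = -22.1926°, λ = 75.1194°: sin φ = -0.377721, cos φ = 0.925919, sin λ = 0.966463, cos λ = 0.256806.
ΔU = cos φ cos λ·ΔX + cos φ sin λ·ΔY + sin φ·ΔZ = (0.925919)(0.256806)(-262) + (0.925919)(0.966463)(250) + (-0.377721)(501) = -27.82 m.

ΔU = -28 m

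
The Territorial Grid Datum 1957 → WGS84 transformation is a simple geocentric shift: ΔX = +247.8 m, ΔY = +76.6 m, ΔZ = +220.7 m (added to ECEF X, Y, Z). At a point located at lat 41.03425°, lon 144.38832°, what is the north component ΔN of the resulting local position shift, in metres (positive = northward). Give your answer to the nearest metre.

At φ = 41.03425°, λ = 144.38832°: sin φ = 0.656510, cos φ = 0.754317, sin λ = 0.582289, cos λ = -0.812982.
ΔN = −sin φ cos λ·ΔX − sin φ sin λ·ΔY + cos φ·ΔZ = −(0.656510)(-0.812982)(247.8) − (0.656510)(0.582289)(76.6) + (0.754317)(220.7) = 269.45 m.

ΔN = 269 m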